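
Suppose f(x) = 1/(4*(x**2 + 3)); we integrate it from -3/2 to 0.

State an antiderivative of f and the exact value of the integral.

For F(x) to be correct the identity F'(x) - f(x) = 0 must hold.
F(x) = sqrt(3)*atan(sqrt(3)*x/3)/12 is an antiderivative of f.
Check: d/dx[sqrt(3)*atan(sqrt(3)*x/3)/12] = 1/(4*x**2 + 12), which equals f(x).
F(0) = 0; F(-3/2) = -sqrt(3)*atan(sqrt(3)/2)/12.
Integral = F(0) - F(-3/2) = sqrt(3)*atan(sqrt(3)/2)/12.

Antiderivative: F(x) = sqrt(3)*atan(sqrt(3)*x/3)/12; value = sqrt(3)*atan(sqrt(3)/2)/12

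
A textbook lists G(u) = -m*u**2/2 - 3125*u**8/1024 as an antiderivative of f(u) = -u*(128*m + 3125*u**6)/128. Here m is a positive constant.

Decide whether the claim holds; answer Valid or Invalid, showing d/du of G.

Valid. The derivative of G reproduces f.

d/du[G] = -m*u - 3125*u**7/128
This equals f(u) exactly, so the claim holds.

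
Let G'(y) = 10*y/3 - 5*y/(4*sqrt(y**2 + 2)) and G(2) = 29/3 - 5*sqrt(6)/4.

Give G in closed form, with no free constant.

G(y) = (20*y**2 - 15*sqrt(y**2 + 2) + 36)/12

Integrate term by term and add the pieces.
A general antiderivative is 5*y**2/3 - 5*sqrt(y**2 + 2)/4 + 1 + C.
The condition gives C = 29/3 - 5*sqrt(6)/4 - (23/3 - 5*sqrt(6)/4) = 2.
So G(y) = (20*y**2 - 15*sqrt(y**2 + 2) + 36)/12.
Check: d/dy[(20*y**2 - 15*sqrt(y**2 + 2) + 36)/12] = (40*y*sqrt(y**2 + 2) - 15*y)/(12*sqrt(y**2 + 2)), which equals G'(y).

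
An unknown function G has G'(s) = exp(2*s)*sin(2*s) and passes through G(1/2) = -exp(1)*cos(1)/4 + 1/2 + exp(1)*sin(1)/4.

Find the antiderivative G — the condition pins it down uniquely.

G(s) = exp(2*s)*sin(2*s)/4 - exp(2*s)*cos(2*s)/4 + 1/2

The proposed G(s) is checked by its d/ds: the result must match the given G'(s).
A general antiderivative is exp(2*s)*sin(2*s)/4 - exp(2*s)*cos(2*s)/4 + C.
The condition gives C = -exp(1)*cos(1)/4 + 1/2 + exp(1)*sin(1)/4 - (-exp(1)*cos(1)/4 + exp(1)*sin(1)/4) = 1/2.
So G(s) = exp(2*s)*sin(2*s)/4 - exp(2*s)*cos(2*s)/4 + 1/2.
Check: d/ds[exp(2*s)*sin(2*s)/4 - exp(2*s)*cos(2*s)/4 + 1/2] = exp(2*s)*sin(2*s) = G'(s).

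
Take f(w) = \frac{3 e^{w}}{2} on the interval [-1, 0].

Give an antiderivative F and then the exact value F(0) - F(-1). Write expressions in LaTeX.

Antiderivative: F(w) = \frac{3 e^{w}}{2}; value = \frac{3}{2} - \frac{3}{2 e}

A first test for any F(w): its w-derivative must equal f(w) identically.
F(w) = \frac{3 e^{w}}{2} is an antiderivative of f.
Check: d/dw[\frac{3 e^{w}}{2}] = \frac{3 e^{w}}{2} = f(w).
F(0) = \frac{3}{2}; F(-1) = \frac{3}{2 e}.
Integral = F(0) - F(-1) = \frac{3}{2} - \frac{3}{2 e}.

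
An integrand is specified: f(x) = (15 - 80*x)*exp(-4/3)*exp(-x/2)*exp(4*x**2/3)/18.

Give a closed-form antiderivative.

An antiderivative is F(x) = -5*exp(-4/3)*exp(-x/2)*exp(4*x**2/3)/3.

f matches the chain-rule pattern g'(h)*h' with inner function h(x) = 4*x**2/3 - x/2 - 4/3; substituting u = h(x) collapses the integral.
Check: d/dx[-5*exp(-4/3)*exp(-x/2)*exp(4*x**2/3)/3] = (-80*x*exp(4*x**2/3) + 15*exp(4*x**2/3))*exp(-4/3)*exp(-x/2)/18, which equals f(x).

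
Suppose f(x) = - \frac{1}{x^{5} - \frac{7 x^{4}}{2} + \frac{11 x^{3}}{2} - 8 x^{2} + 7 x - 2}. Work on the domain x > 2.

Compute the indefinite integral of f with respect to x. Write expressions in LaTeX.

F(x) = - \frac{\log{\left(x - 2 \right)}}{9} + \frac{2 \log{\left(x - 1 \right)}}{3} - \frac{16 \log{\left(x - \frac{1}{2} \right)}}{27} + \frac{\log{\left(x^{2} + 2 \right)}}{54} - \frac{2 \sqrt{2} \operatorname{atan}{\left(\frac{\sqrt{2} x}{2} \right)}}{27} + C

Factor the denominator (\left(x - 2\right) \left(x - 1\right) \left(2 x - 1\right) \left(x^{2} + 2\right)) and decompose: f = \frac{x - 4}{27 \left(x^{2} + 2\right)} - \frac{32}{27 \left(2 x - 1\right)} + \frac{2}{3 \left(x - 1\right)} - \frac{1}{9 \left(x - 2\right)}; each piece integrates to a log, atan, or power term.
Check: d/dx[- \frac{\log{\left(x - 2 \right)}}{9} + \frac{2 \log{\left(x - 1 \right)}}{3} - \frac{16 \log{\left(x - \frac{1}{2} \right)}}{27} + \frac{\log{\left(x^{2} + 2 \right)}}{54} - \frac{2 \sqrt{2} \operatorname{atan}{\left(\frac{\sqrt{2} x}{2} \right)}}{27}] = - \frac{2}{2 x^{5} - 7 x^{4} + 11 x^{3} - 16 x^{2} + 14 x - 4}, which equals f(x).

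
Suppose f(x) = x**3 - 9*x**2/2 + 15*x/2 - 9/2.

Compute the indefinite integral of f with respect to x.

The substitution u = x**2/2 - 3*x/2 + 3/2 works: f is exactly (dF/du)*(du/dx) for that inner function.
Check: d/dx[x**4/4 - 3*x**3/2 + 15*x**2/4 - 9*x/2] = x**3 - 9*x**2/2 + 15*x/2 - 9/2 = f(x).

F(x) = x**4/4 - 3*x**3/2 + 15*x**2/4 - 9*x/2 + C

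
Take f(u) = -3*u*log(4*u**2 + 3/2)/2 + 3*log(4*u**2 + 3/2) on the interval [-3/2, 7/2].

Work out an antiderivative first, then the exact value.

Antiderivative: F(u) = -3*(8*u**2*log(4*u**2 + 3/2) - 8*u**2 - 32*u*log(4*u**2 + 3/2) + 64*u + 3*log(u**2 + 3/8) - 16*sqrt(6)*atan(2*sqrt(6)*u/3))/32; value = -45/2 - 9*log(101/8)/32 + 9*log(21/8)/32 + 3*sqrt(6)*atan(sqrt(6))/2 + 3*sqrt(6)*atan(7*sqrt(6)/3)/2 + 21*log(101/2)/16 + 99*log(21/2)/16

The integrand splits into summands that can be handled one at a time.
F(u) = -3*(8*u**2*log(4*u**2 + 3/2) - 8*u**2 - 32*u*log(4*u**2 + 3/2) + 64*u + 3*log(u**2 + 3/8) - 16*sqrt(6)*atan(2*sqrt(6)*u/3))/32 is an antiderivative of f.
Check: d/du[-3*(8*u**2*log(4*u**2 + 3/2) - 8*u**2 - 32*u*log(4*u**2 + 3/2) + 64*u + 3*log(u**2 + 3/8) - 16*sqrt(6)*atan(2*sqrt(6)*u/3))/32] = -3*u*log(4*u**2 + 3/2)/2 + 3*log(4*u**2 + 3/2) = f(u).
F(7/2) = -189/16 - 9*log(101/8)/32 + 3*sqrt(6)*atan(7*sqrt(6)/3)/2 + 21*log(101/2)/16; F(-3/2) = -99*log(21/2)/16 - 3*sqrt(6)*atan(sqrt(6))/2 - 9*log(21/8)/32 + 171/16.
Integral = F(7/2) - F(-3/2) = -45/2 - 9*log(101/8)/32 + 9*log(21/8)/32 + 3*sqrt(6)*atan(sqrt(6))/2 + 3*sqrt(6)*atan(7*sqrt(6)/3)/2 + 21*log(101/2)/16 + 99*log(21/2)/16.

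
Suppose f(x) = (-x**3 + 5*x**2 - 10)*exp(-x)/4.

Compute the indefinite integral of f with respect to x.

F(x) = (x**3 - 2*x**2 - 4*x + 6)*exp(-x)/4 + C

f has the shape u'v + uv' for u = x**3/4 - x**2/2 - x + 3/2 and v = exp(-x) — it is the derivative of the product u*v.
Check: d/dx[(x**3 - 2*x**2 - 4*x + 6)*exp(-x)/4] = (-x**3 + 5*x**2 - 10)*exp(-x)/4 = f(x).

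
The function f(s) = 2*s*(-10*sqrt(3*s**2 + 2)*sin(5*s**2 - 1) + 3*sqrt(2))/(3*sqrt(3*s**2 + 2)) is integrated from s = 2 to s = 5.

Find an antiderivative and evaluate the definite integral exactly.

Antiderivative: F(s) = 4*sqrt(3*s**2/2 + 1)/3 + 2*cos(5*s**2 - 1)/3; value = -4*sqrt(7)/3 - 2*cos(19)/3 + 2*cos(124)/3 + 2*sqrt(154)/3

A candidate is checked by its d/ds: the result must match f(s).
F(s) = 4*sqrt(3*s**2/2 + 1)/3 + 2*cos(5*s**2 - 1)/3 is an antiderivative of f.
Check: d/ds[4*sqrt(3*s**2/2 + 1)/3 + 2*cos(5*s**2 - 1)/3] = (-20*s*sqrt(3*s**2 + 2)*sin(5*s**2 - 1) + 6*sqrt(2)*s)/(3*sqrt(3*s**2 + 2)), which equals f(s).
F(5) = 2*cos(124)/3 + 2*sqrt(154)/3; F(2) = 2*cos(19)/3 + 4*sqrt(7)/3.
Integral = F(5) - F(2) = -4*sqrt(7)/3 - 2*cos(19)/3 + 2*cos(124)/3 + 2*sqrt(154)/3.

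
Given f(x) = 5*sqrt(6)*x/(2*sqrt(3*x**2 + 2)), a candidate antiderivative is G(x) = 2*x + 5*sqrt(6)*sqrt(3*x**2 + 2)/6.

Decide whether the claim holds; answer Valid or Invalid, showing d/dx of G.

Invalid: d/dx[G] - f = 2, which is not 0.

d/dx[G] = (5*sqrt(6)*x + 4*sqrt(3*x**2 + 2))/(2*sqrt(3*x**2 + 2))
d/dx[G] - f(x) = 2 != 0.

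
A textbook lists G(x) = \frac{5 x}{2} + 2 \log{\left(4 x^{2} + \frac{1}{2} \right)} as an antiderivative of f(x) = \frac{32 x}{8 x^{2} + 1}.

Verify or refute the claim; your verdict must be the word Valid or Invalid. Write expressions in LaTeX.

d/dx[G] = \frac{40 x^{2} + 64 x + 5}{16 x^{2} + 2}
d/dx[G] - f(x) = \frac{5}{2} != 0.

Invalid: d/dx[G] - f = \frac{5}{2}, which is not 0.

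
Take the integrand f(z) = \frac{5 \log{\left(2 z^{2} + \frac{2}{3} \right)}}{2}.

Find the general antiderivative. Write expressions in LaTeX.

F(z) = \frac{5 \left(3 z \log{\left(2 z^{2} + \frac{2}{3} \right)} - 6 z + 2 \sqrt{3} \operatorname{atan}{\left(\sqrt{3} z \right)}\right)}{6} + C

An antiderivative F(z) passes only if d/dz[F] lands on f(z) exactly.
Check: d/dz[\frac{5 \left(3 z \log{\left(2 z^{2} + \frac{2}{3} \right)} - 6 z + 2 \sqrt{3} \operatorname{atan}{\left(\sqrt{3} z \right)}\right)}{6}] = \frac{5 \log{\left(z^{2} + \frac{1}{3} \right)}}{2} + \frac{5 \log{\left(2 \right)}}{2}, which equals f(z).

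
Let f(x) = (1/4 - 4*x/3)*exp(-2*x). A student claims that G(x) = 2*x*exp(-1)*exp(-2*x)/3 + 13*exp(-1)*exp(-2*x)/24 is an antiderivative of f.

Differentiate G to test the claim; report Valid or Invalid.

d/dx[G] = (-16*x - 5)*exp(-1)*exp(-2*x)/12
d/dx[G] - f(x) = (-16*x + 16*exp(1)*x - 3*exp(1) - 5)*exp(-1)*exp(-2*x)/12 != 0.

Invalid: d/dx[G] - f = (-16*x + 16*exp(1)*x - 3*exp(1) - 5)*exp(-1)*exp(-2*x)/12, which is not 0.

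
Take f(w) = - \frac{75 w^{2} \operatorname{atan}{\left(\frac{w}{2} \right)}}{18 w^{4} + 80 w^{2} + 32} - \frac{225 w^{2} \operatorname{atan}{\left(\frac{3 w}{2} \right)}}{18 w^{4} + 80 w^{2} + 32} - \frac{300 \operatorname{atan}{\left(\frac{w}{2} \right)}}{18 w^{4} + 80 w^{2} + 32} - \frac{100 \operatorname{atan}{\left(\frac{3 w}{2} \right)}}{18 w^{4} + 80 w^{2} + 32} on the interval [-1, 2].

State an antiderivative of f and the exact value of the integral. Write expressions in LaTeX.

Antiderivative: F(w) = - \frac{25 \operatorname{atan}{\left(\frac{w}{2} \right)} \operatorname{atan}{\left(\frac{3 w}{2} \right)}}{4}; value = - \frac{25 \pi \operatorname{atan}{\left(3 \right)}}{16} + \frac{25 \operatorname{atan}{\left(\frac{1}{2} \right)} \operatorname{atan}{\left(\frac{3}{2} \right)}}{4}

f has the shape u'v + uv' for u = - \frac{25 \operatorname{atan}{\left(\frac{w}{2} \right)}}{4} and v = \operatorname{atan}{\left(\frac{3 w}{2} \right)} — it is the derivative of the product u*v.
F(w) = - \frac{25 \operatorname{atan}{\left(\frac{w}{2} \right)} \operatorname{atan}{\left(\frac{3 w}{2} \right)}}{4} is an antiderivative of f.
Check: d/dw[- \frac{25 \operatorname{atan}{\left(\frac{w}{2} \right)} \operatorname{atan}{\left(\frac{3 w}{2} \right)}}{4}] = \frac{- 75 w^{2} \operatorname{atan}{\left(\frac{w}{2} \right)} - 225 w^{2} \operatorname{atan}{\left(\frac{3 w}{2} \right)} - 300 \operatorname{atan}{\left(\frac{w}{2} \right)} - 100 \operatorname{atan}{\left(\frac{3 w}{2} \right)}}{18 w^{4} + 80 w^{2} + 32}, which equals f(w).
F(2) = - \frac{25 \pi \operatorname{atan}{\left(3 \right)}}{16}; F(-1) = - \frac{25 \operatorname{atan}{\left(\frac{1}{2} \right)} \operatorname{atan}{\left(\frac{3}{2} \right)}}{4}.
Integral = F(2) - F(-1) = - \frac{25 \pi \operatorname{atan}{\left(3 \right)}}{16} + \frac{25 \operatorname{atan}{\left(\frac{1}{2} \right)} \operatorname{atan}{\left(\frac{3}{2} \right)}}{4}.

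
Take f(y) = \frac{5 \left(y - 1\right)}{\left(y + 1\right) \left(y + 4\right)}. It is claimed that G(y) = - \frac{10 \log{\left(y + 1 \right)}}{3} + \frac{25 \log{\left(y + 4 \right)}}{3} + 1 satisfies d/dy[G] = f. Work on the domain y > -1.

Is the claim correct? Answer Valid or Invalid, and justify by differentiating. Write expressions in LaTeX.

d/dy[G] = \frac{5 y - 5}{y^{2} + 5 y + 4}
This equals f(y) exactly, so the claim holds.

Valid: G'(y) = f(y).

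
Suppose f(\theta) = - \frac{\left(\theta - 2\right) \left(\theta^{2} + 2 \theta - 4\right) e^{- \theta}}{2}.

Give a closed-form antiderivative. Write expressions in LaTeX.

An antiderivative is F(\theta) = \frac{\left(\theta^{3} + 3 \theta^{2} - 2 \theta + 6\right) e^{- \theta}}{2}.

f has the shape u'v + uv' for u = \frac{\theta^{3}}{2} + \frac{3 \theta^{2}}{2} - \theta + 3 and v = e^{- \theta} — it is the derivative of the product u*v.
Check: d/d\theta[\frac{\left(\theta^{3} + 3 \theta^{2} - 2 \theta + 6\right) e^{- \theta}}{2}] = \frac{\left(- \theta^{3} + 8 \theta - 8\right) e^{- \theta}}{2}, which equals f(\theta).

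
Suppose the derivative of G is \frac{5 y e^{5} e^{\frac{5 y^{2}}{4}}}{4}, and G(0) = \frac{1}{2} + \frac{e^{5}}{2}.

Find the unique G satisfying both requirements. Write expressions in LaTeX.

The substitution u = \frac{5 y^{2}}{4} + 5 works: G'(y) is exactly (dG/du)*(du/dy) for that inner function.
A general antiderivative is \frac{e^{\frac{5 y^{2}}{4} + 5}}{2} + C.
The condition gives C = \frac{1}{2} + \frac{e^{5}}{2} - (\frac{e^{5}}{2}) = \frac{1}{2}.
So G(y) = \frac{e^{\frac{5 y^{2}}{4} + 5}}{2} + \frac{1}{2}.
Check: d/dy[\frac{e^{\frac{5 y^{2}}{4} + 5}}{2} + \frac{1}{2}] = \frac{5 y e^{5} e^{\frac{5 y^{2}}{4}}}{4} = G'(y).

G(y) = \frac{e^{\frac{5 y^{2}}{4} + 5}}{2} + \frac{1}{2}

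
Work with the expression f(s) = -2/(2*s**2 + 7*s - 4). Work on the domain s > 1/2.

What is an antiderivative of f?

The denominator factors as (s + 4)*(2*s - 1); partial fractions split f into directly integrable pieces: -4/(9*(2*s - 1)) + 2/(9*(s + 4)).
Check: d/ds[-2*log(s - 1/2)/9 + 2*log(s + 4)/9] = -2/(2*s**2 + 7*s - 4) = f(s).

An antiderivative is F(s) = -2*log(s - 1/2)/9 + 2*log(s + 4)/9.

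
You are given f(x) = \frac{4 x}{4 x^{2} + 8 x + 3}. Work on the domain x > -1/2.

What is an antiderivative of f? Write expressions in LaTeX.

The denominator factors as \left(2 x + 1\right) \left(2 x + 3\right); partial fractions split f into directly integrable pieces: \frac{3}{2 x + 3} - \frac{1}{2 x + 1}.
Check: d/dx[- \frac{\log{\left(x + \frac{1}{2} \right)} - 3 \log{\left(x + \frac{3}{2} \right)}}{2}] = \frac{4 x}{4 x^{2} + 8 x + 3} = f(x).

An antiderivative is F(x) = - \frac{\log{\left(x + \frac{1}{2} \right)} - 3 \log{\left(x + \frac{3}{2} \right)}}{2}.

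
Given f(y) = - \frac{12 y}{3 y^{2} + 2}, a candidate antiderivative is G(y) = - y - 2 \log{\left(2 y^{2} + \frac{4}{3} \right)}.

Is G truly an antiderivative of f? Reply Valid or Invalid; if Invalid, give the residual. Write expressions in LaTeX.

Invalid: d/dy[G] - f = -1, which is not 0.

d/dy[G] = \frac{- 3 y^{2} - 12 y - 2}{3 y^{2} + 2}
d/dy[G] - f(y) = -1 != 0.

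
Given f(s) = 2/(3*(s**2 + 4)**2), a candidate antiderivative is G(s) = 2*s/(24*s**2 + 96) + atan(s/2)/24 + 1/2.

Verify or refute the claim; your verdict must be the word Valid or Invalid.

d/ds[G] = 2/(3*s**4 + 24*s**2 + 48)
This equals f(s) exactly, so the claim holds.

Valid: G'(s) = f(s).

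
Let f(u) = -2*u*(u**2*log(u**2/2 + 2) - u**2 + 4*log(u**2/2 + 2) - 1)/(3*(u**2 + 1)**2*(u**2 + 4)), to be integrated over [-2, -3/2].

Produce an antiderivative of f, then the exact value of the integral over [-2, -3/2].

f has the shape v'r + vr' for v = 1/(3*u**2 + 3) and r = log(u**2/2 + 2) — it is the derivative of the product v*r.
F(u) = log(u**2/2 + 2)/(3*(u**2 + 1)) is an antiderivative of f.
Check: d/du[log(u**2/2 + 2)/(3*(u**2 + 1))] = (-2*u**3*log(u**2/2 + 2) + 2*u**3 - 8*u*log(u**2/2 + 2) + 2*u)/(3*u**6 + 18*u**4 + 27*u**2 + 12), which equals f(u).
F(-3/2) = 4*log(25/8)/39; F(-2) = log(4)/15.
Integral = F(-3/2) - F(-2) = -log(4)/15 + 4*log(25/8)/39.

Antiderivative: F(u) = log(u**2/2 + 2)/(3*(u**2 + 1)); value = -log(4)/15 + 4*log(25/8)/39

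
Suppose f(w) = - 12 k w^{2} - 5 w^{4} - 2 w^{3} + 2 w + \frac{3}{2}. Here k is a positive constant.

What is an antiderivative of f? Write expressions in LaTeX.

An antiderivative is F(w) = - 4 k w^{3} - w^{5} - \frac{w^{4}}{2} + w^{2} + \frac{3 w}{2}.

Integrate term by term and add the pieces.
Check: d/dw[- 4 k w^{3} - w^{5} - \frac{w^{4}}{2} + w^{2} + \frac{3 w}{2}] = - 12 k w^{2} - 5 w^{4} - 2 w^{3} + 2 w + \frac{3}{2} = f(w).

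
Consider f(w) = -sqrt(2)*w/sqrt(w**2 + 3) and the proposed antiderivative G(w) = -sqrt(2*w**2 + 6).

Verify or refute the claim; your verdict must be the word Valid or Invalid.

d/dw[G] = -sqrt(2)*w/sqrt(w**2 + 3)
This equals f(w) exactly, so the claim holds.

Valid. The derivative of G reproduces f.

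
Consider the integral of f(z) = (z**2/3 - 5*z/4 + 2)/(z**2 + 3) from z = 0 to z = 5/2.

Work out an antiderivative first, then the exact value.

Antiderivative: F(z) = z/3 - 5*log(z**2 + 3)/8 + sqrt(3)*atan(sqrt(3)*z/3)/3; value = -5*log(37/4)/8 + sqrt(3)*atan(5*sqrt(3)/6)/3 + 5*log(3)/8 + 5/6

Differentiate the proposed F(z) back; it has to land on f(z) exactly.
F(z) = z/3 - 5*log(z**2 + 3)/8 + sqrt(3)*atan(sqrt(3)*z/3)/3 is an antiderivative of f.
Check: d/dz[z/3 - 5*log(z**2 + 3)/8 + sqrt(3)*atan(sqrt(3)*z/3)/3] = (4*z**2 - 15*z + 24)/(12*z**2 + 36), which equals f(z).
F(5/2) = -5*log(37/4)/8 + sqrt(3)*atan(5*sqrt(3)/6)/3 + 5/6; F(0) = -5*log(3)/8.
Integral = F(5/2) - F(0) = -5*log(37/4)/8 + sqrt(3)*atan(5*sqrt(3)/6)/3 + 5*log(3)/8 + 5/6.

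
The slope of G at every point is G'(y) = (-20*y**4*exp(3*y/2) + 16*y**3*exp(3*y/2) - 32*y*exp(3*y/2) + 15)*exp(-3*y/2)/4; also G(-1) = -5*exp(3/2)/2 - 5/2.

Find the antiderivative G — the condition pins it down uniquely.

Any candidate G(y) must reproduce the stated G'(y) exactly.
A general antiderivative is -y**5 + y**4 - 4*y**2 + 1/2 - 5*exp(-3*y/2)/2 + C.
The condition gives C = -5*exp(3/2)/2 - 5/2 - (-5*exp(3/2)/2 - 3/2) = -1.
So G(y) = (-2*y**5*exp(3*y/2) + 2*y**4*exp(3*y/2) - 8*y**2*exp(3*y/2) - exp(3*y/2) - 5)*exp(-3*y/2)/2.
Check: d/dy[(-2*y**5*exp(3*y/2) + 2*y**4*exp(3*y/2) - 8*y**2*exp(3*y/2) - exp(3*y/2) - 5)*exp(-3*y/2)/2] = (-20*y**4*exp(3*y/2) + 16*y**3*exp(3*y/2) - 32*y*exp(3*y/2) + 15)*exp(-3*y/2)/4 = G'(y).

G(y) = (-2*y**5*exp(3*y/2) + 2*y**4*exp(3*y/2) - 8*y**2*exp(3*y/2) - exp(3*y/2) - 5)*exp(-3*y/2)/2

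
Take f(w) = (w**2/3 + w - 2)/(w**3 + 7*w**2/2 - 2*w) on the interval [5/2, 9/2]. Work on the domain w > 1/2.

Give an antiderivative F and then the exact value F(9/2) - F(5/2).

Antiderivative: F(w) = -(-27*log(w) + 17*log(w - 1/2) + log(w + 4))/27; value = -log(5/2) - 17*log(4)/27 - log(17/2)/27 + log(13/2)/27 + 17*log(2)/27 + log(9/2)

Factor the denominator (3*w*(w + 4)*(2*w - 1)) and decompose: f = -34/(27*(2*w - 1)) - 1/(27*(w + 4)) + 1/w; each piece integrates to a log, atan, or power term.
F(w) = -(-27*log(w) + 17*log(w - 1/2) + log(w + 4))/27 is an antiderivative of f.
Check: d/dw[-(-27*log(w) + 17*log(w - 1/2) + log(w + 4))/27] = (2*w**2 + 6*w - 12)/(6*w**3 + 21*w**2 - 12*w), which equals f(w).
F(9/2) = -17*log(4)/27 - log(17/2)/27 + log(9/2); F(5/2) = -17*log(2)/27 - log(13/2)/27 + log(5/2).
Integral = F(9/2) - F(5/2) = -log(5/2) - 17*log(4)/27 - log(17/2)/27 + log(13/2)/27 + 17*log(2)/27 + log(9/2).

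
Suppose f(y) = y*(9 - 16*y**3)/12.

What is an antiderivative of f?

For F(y) to be correct the identity F'(y) - f(y) = 0 must hold.
Check: d/dy[-4*y**5/15 + 3*y**2/8] = -4*y**4/3 + 3*y/4, which equals f(y).

An antiderivative is F(y) = -4*y**5/15 + 3*y**2/8.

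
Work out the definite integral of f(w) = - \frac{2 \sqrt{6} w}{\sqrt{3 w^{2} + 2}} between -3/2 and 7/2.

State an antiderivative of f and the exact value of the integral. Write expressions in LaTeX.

Antiderivative: F(w) = - 2 \sqrt{2 w^{2} + \frac{4}{3}}; value = - \frac{\sqrt{930}}{3} + \frac{\sqrt{210}}{3}

The substitution u = 2 w^{2} + \frac{4}{3} works: f is exactly (dF/du)*(du/dw) for that inner function.
F(w) = - 2 \sqrt{2 w^{2} + \frac{4}{3}} is an antiderivative of f.
Check: d/dw[- 2 \sqrt{2 w^{2} + \frac{4}{3}}] = - \frac{2 \sqrt{6} w}{\sqrt{3 w^{2} + 2}} = f(w).
F(7/2) = - \frac{\sqrt{930}}{3}; F(-3/2) = - \frac{\sqrt{210}}{3}.
Integral = F(7/2) - F(-3/2) = - \frac{\sqrt{930}}{3} + \frac{\sqrt{210}}{3}.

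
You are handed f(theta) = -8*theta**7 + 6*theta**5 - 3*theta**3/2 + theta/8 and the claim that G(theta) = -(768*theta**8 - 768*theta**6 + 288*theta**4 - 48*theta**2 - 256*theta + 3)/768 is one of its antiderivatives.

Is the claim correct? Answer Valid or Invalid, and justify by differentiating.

d/dtheta[G] = -8*theta**7 + 6*theta**5 - 3*theta**3/2 + theta/8 + 1/3
d/dtheta[G] - f(theta) = 1/3 != 0.

Invalid: d/dtheta[G] - f = 1/3, which is not 0.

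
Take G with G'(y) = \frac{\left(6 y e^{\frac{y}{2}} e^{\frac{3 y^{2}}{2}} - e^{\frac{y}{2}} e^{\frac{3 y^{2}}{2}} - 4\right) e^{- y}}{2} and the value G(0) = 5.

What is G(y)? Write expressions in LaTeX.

Differentiate the proposed G(y) back; it has to land on the given G'(y).
A general antiderivative is e^{\frac{3 y^{2}}{2} - \frac{y}{2}} + 2 e^{- y} + C.
The condition gives C = 5 - (3) = 2.
So G(y) = \left(e^{\frac{y}{2}} e^{\frac{3 y^{2}}{2}} + 2 e^{y} + 2\right) e^{- y}.
Check: d/dy[\left(e^{\frac{y}{2}} e^{\frac{3 y^{2}}{2}} + 2 e^{y} + 2\right) e^{- y}] = \frac{\left(6 y e^{\frac{y}{2}} e^{\frac{3 y^{2}}{2}} - e^{\frac{y}{2}} e^{\frac{3 y^{2}}{2}} - 4\right) e^{- y}}{2} = G'(y).

G(y) = \left(e^{\frac{y}{2}} e^{\frac{3 y^{2}}{2}} + 2 e^{y} + 2\right) e^{- y}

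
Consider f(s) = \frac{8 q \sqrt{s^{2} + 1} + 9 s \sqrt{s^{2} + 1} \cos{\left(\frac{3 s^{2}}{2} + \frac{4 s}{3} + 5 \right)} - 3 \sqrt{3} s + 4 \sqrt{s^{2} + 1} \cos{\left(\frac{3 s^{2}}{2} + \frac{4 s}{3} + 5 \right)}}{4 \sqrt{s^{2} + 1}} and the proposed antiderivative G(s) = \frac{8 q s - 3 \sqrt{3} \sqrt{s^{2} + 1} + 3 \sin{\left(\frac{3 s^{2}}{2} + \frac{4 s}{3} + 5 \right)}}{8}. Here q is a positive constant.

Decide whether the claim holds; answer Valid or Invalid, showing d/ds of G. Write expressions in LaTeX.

d/ds[G] = \frac{8 q \sqrt{s^{2} + 1} + 9 s \sqrt{s^{2} + 1} \cos{\left(\frac{3 s^{2}}{2} + \frac{4 s}{3} + 5 \right)} - 3 \sqrt{3} s + 4 \sqrt{s^{2} + 1} \cos{\left(\frac{3 s^{2}}{2} + \frac{4 s}{3} + 5 \right)}}{8 \sqrt{s^{2} + 1}}
d/ds[G] - f(s) = \frac{- 8 q \sqrt{s^{2} + 1} - 9 s \sqrt{s^{2} + 1} \cos{\left(\frac{3 s^{2}}{2} + \frac{4 s}{3} + 5 \right)} + 3 \sqrt{3} s - 4 \sqrt{s^{2} + 1} \cos{\left(\frac{3 s^{2}}{2} + \frac{4 s}{3} + 5 \right)}}{8 \sqrt{s^{2} + 1}} != 0.

Invalid: d/ds[G] - f = \frac{- 8 q \sqrt{s^{2} + 1} - 9 s \sqrt{s^{2} + 1} \cos{\left(\frac{3 s^{2}}{2} + \frac{4 s}{3} + 5 \right)} + 3 \sqrt{3} s - 4 \sqrt{s^{2} + 1} \cos{\left(\frac{3 s^{2}}{2} + \frac{4 s}{3} + 5 \right)}}{8 \sqrt{s^{2} + 1}}, which is not 0.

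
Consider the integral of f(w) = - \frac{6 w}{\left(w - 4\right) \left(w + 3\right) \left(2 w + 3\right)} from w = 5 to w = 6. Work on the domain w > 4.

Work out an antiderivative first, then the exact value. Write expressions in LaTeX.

Factor the denominator (\left(w - 4\right) \left(w + 3\right) \left(2 w + 3\right)) and decompose: f = - \frac{12}{11 \left(2 w + 3\right)} + \frac{6}{7 \left(w + 3\right)} - \frac{24}{77 \left(w - 4\right)}; each piece integrates to a log, atan, or power term.
F(w) = \frac{6 \left(- 4 \log{\left(w - 4 \right)} - 7 \log{\left(w + \frac{3}{2} \right)} + 11 \log{\left(w + 3 \right)}\right)}{77} is an antiderivative of f.
Check: d/dw[\frac{6 \left(- 4 \log{\left(w - 4 \right)} - 7 \log{\left(w + \frac{3}{2} \right)} + 11 \log{\left(w + 3 \right)}\right)}{77}] = - \frac{6 w}{2 w^{3} + w^{2} - 27 w - 36}, which equals f(w).
F(6) = - \frac{6 \log{\left(\frac{15}{2} \right)}}{11} - \frac{24 \log{\left(2 \right)}}{77} + \frac{6 \log{\left(9 \right)}}{7}; F(5) = - \frac{6 \log{\left(\frac{13}{2} \right)}}{11} + \frac{6 \log{\left(8 \right)}}{7}.
Integral = F(6) - F(5) = - \frac{6 \log{\left(8 \right)}}{7} - \frac{6 \log{\left(\frac{15}{2} \right)}}{11} - \frac{24 \log{\left(2 \right)}}{77} + \frac{6 \log{\left(\frac{13}{2} \right)}}{11} + \frac{6 \log{\left(9 \right)}}{7}.

Antiderivative: F(w) = \frac{6 \left(- 4 \log{\left(w - 4 \right)} - 7 \log{\left(w + \frac{3}{2} \right)} + 11 \log{\left(w + 3 \right)}\right)}{77}; value = - \frac{6 \log{\left(8 \right)}}{7} - \frac{6 \log{\left(\frac{15}{2} \right)}}{11} - \frac{24 \log{\left(2 \right)}}{77} + \frac{6 \log{\left(\frac{13}{2} \right)}}{11} + \frac{6 \log{\left(9 \right)}}{7}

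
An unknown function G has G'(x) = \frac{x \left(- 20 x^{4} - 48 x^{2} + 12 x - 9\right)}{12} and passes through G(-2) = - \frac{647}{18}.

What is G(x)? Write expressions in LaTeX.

G(x) = \frac{- 20 x^{6} - 72 x^{4} + 24 x^{3} - 27 x^{2} + 144}{72}

For G(x) to be correct, d/dx[G] must agree with the stated G'(x) identically.
A general antiderivative is - \frac{5 x^{6}}{18} - x^{4} + \frac{x^{3}}{3} - \frac{3 x^{2}}{8} + C.
The condition gives C = - \frac{647}{18} - (- \frac{683}{18}) = 2.
So G(x) = \frac{- 20 x^{6} - 72 x^{4} + 24 x^{3} - 27 x^{2} + 144}{72}.
Check: d/dx[\frac{- 20 x^{6} - 72 x^{4} + 24 x^{3} - 27 x^{2} + 144}{72}] = - \frac{5 x^{5}}{3} - 4 x^{3} + x^{2} - \frac{3 x}{4}, which equals G'(x).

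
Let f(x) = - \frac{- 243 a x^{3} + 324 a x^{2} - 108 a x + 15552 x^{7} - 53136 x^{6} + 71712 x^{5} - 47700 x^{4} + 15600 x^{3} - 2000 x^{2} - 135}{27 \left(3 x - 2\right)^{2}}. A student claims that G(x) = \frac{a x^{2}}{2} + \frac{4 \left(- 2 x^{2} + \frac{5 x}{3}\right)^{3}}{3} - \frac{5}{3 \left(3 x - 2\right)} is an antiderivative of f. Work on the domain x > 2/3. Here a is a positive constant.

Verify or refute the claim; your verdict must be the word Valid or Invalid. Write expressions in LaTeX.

Valid: G'(x) = f(x).

d/dx[G] = \frac{243 a x^{3} - 324 a x^{2} + 108 a x - 15552 x^{7} + 53136 x^{6} - 71712 x^{5} + 47700 x^{4} - 15600 x^{3} + 2000 x^{2} + 135}{243 x^{2} - 324 x + 108}
This equals f(x) exactly, so the claim holds.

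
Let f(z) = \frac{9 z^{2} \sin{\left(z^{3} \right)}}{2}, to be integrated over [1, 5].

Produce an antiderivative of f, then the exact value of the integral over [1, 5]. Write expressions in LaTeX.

Antiderivative: F(z) = - \frac{3 \cos{\left(z^{3} \right)}}{2}; value = - \frac{3 \cos{\left(125 \right)}}{2} + \frac{3 \cos{\left(1 \right)}}{2}

For F(z) to be correct the identity F'(z) - f(z) = 0 must hold.
F(z) = - \frac{3 \cos{\left(z^{3} \right)}}{2} is an antiderivative of f.
Check: d/dz[- \frac{3 \cos{\left(z^{3} \right)}}{2}] = \frac{9 z^{2} \sin{\left(z^{3} \right)}}{2} = f(z).
F(5) = - \frac{3 \cos{\left(125 \right)}}{2}; F(1) = - \frac{3 \cos{\left(1 \right)}}{2}.
Integral = F(5) - F(1) = - \frac{3 \cos{\left(125 \right)}}{2} + \frac{3 \cos{\left(1 \right)}}{2}.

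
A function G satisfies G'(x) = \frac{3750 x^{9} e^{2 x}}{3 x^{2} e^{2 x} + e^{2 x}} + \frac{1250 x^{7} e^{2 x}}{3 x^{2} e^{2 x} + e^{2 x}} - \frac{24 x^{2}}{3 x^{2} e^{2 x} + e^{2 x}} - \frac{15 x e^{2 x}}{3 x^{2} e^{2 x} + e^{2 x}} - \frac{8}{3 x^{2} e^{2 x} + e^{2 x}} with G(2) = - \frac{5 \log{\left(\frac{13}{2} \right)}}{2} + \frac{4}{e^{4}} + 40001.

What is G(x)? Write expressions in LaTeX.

G(x) = \frac{625 x^{8}}{4} - \frac{5 \log{\left(\frac{3 x^{2}}{2} + \frac{1}{2} \right)}}{2} + 1 + 4 e^{- 2 x}

Integrate term by term and add the pieces.
A general antiderivative is \frac{625 x^{8}}{4} - \frac{5 \log{\left(\frac{3 x^{2}}{2} + \frac{1}{2} \right)}}{2} + 4 e^{- 2 x} + C.
The condition gives C = - \frac{5 \log{\left(\frac{13}{2} \right)}}{2} + \frac{4}{e^{4}} + 40001 - (- \frac{5 \log{\left(\frac{13}{2} \right)}}{2} + \frac{4}{e^{4}} + 40000) = 1.
So G(x) = \frac{625 x^{8}}{4} - \frac{5 \log{\left(\frac{3 x^{2}}{2} + \frac{1}{2} \right)}}{2} + 1 + 4 e^{- 2 x}.
Check: d/dx[\frac{625 x^{8}}{4} - \frac{5 \log{\left(\frac{3 x^{2}}{2} + \frac{1}{2} \right)}}{2} + 1 + 4 e^{- 2 x}] = \frac{3750 x^{9} e^{2 x} + 1250 x^{7} e^{2 x} - 24 x^{2} - 15 x e^{2 x} - 8}{3 x^{2} e^{2 x} + e^{2 x}}, which equals G'(x).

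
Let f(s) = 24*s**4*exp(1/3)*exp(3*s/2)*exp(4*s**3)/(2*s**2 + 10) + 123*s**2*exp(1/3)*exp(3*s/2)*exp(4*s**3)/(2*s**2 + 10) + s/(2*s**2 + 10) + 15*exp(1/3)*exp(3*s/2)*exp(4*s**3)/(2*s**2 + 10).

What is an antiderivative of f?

An antiderivative is F(s) = (4*exp(1/3)*exp(3*s/2)*exp(4*s**3) + log(s**2 + 5))/4.

Integrate term by term and add the pieces.
Check: d/ds[(4*exp(1/3)*exp(3*s/2)*exp(4*s**3) + log(s**2 + 5))/4] = (24*s**4*exp(1/3)*exp(3*s/2)*exp(4*s**3) + 123*s**2*exp(1/3)*exp(3*s/2)*exp(4*s**3) + s + 15*exp(1/3)*exp(3*s/2)*exp(4*s**3))/(2*s**2 + 10), which equals f(s).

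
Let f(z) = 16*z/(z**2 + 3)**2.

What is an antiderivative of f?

An antiderivative is F(z) = -8/(z**2 + 3).

The substitution u = z**2/2 + 3/2 works: f is exactly (dF/du)*(du/dz) for that inner function.
Check: d/dz[-8/(z**2 + 3)] = 16*z/(z**4 + 6*z**2 + 9), which equals f(z).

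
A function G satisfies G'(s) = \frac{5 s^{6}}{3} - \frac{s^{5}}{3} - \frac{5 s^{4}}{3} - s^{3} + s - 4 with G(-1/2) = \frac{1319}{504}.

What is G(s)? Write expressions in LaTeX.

Integrate term by term and add the pieces.
A general antiderivative is \frac{5 s^{7}}{21} - \frac{s^{6}}{18} - \frac{s^{5}}{3} - \frac{s^{4}}{4} + \frac{s^{2}}{2} - 4 s + C.
The condition gives C = \frac{1319}{504} - (\frac{1067}{504}) = \frac{1}{2}.
So G(s) = \frac{60 s^{7} - 14 s^{6} - 84 s^{5} - 63 s^{4} + 126 s^{2} - 1008 s + 126}{252}.
Check: d/ds[\frac{60 s^{7} - 14 s^{6} - 84 s^{5} - 63 s^{4} + 126 s^{2} - 1008 s + 126}{252}] = \frac{5 s^{6}}{3} - \frac{s^{5}}{3} - \frac{5 s^{4}}{3} - s^{3} + s - 4 = G'(s).

G(s) = \frac{60 s^{7} - 14 s^{6} - 84 s^{5} - 63 s^{4} + 126 s^{2} - 1008 s + 126}{252}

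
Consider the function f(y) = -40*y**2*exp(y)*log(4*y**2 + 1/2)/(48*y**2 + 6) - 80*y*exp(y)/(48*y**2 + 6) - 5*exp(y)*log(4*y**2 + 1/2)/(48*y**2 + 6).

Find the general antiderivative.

F(y) = -5*exp(y)*log(4*y**2 + 1/2)/6 + C

Recognize the product-rule pattern: f = u'v + uv' with u = -5*exp(y)/6, v = log(4*y**2 + 1/2), so integration by parts undoes it.
Check: d/dy[-5*exp(y)*log(4*y**2 + 1/2)/6] = (-40*y**2*exp(y)*log(4*y**2 + 1/2) - 80*y*exp(y) - 5*exp(y)*log(4*y**2 + 1/2))/(48*y**2 + 6), which equals f(y).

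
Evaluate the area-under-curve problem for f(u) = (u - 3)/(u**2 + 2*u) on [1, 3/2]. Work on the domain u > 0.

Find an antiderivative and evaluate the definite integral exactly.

Antiderivative: F(u) = -3*log(u)/2 + 5*log(u + 2)/2; value = -5*log(3)/2 - 3*log(3/2)/2 + 5*log(7/2)/2

The denominator factors as u*(u + 2); partial fractions split f into directly integrable pieces: 5/(2*(u + 2)) - 3/(2*u).
F(u) = -3*log(u)/2 + 5*log(u + 2)/2 is an antiderivative of f.
Check: d/du[-3*log(u)/2 + 5*log(u + 2)/2] = (u - 3)/(u**2 + 2*u) = f(u).
F(3/2) = -3*log(3/2)/2 + 5*log(7/2)/2; F(1) = 5*log(3)/2.
Integral = F(3/2) - F(1) = -5*log(3)/2 - 3*log(3/2)/2 + 5*log(7/2)/2.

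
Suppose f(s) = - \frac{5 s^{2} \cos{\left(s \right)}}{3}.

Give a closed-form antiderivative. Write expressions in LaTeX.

An antiderivative is F(s) = - \frac{5 s^{2} \sin{\left(s \right)}}{3} - \frac{10 s \cos{\left(s \right)}}{3} + \frac{10 \sin{\left(s \right)}}{3}.

Check any antiderivative F(s) by computing F'(s) and comparing it with f(s).
Check: d/ds[- \frac{5 s^{2} \sin{\left(s \right)}}{3} - \frac{10 s \cos{\left(s \right)}}{3} + \frac{10 \sin{\left(s \right)}}{3}] = - \frac{5 s^{2} \cos{\left(s \right)}}{3} = f(s).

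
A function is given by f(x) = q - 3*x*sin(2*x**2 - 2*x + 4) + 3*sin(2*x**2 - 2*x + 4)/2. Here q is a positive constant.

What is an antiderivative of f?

Integrate term by term and add the pieces.
Check: d/dx[q*x + 3*cos(2*x**2 - 2*x + 4)/4] = q - 3*x*sin(2*x**2 - 2*x + 4) + 3*sin(2*x**2 - 2*x + 4)/2 = f(x).

An antiderivative is F(x) = q*x + 3*cos(2*x**2 - 2*x + 4)/4.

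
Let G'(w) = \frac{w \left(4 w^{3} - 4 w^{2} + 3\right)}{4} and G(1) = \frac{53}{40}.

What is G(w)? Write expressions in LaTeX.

G(w) = \frac{w^{5}}{5} - \frac{w^{4}}{4} + \frac{3 w^{2}}{8} + 1

Since d/dw undoes antidifferentiation here, G(w) must give back the stated G'(w).
A general antiderivative is \frac{w^{5}}{5} - \frac{w^{4}}{4} + \frac{3 w^{2}}{8} + C.
The condition gives C = \frac{53}{40} - (\frac{13}{40}) = 1.
So G(w) = \frac{w^{5}}{5} - \frac{w^{4}}{4} + \frac{3 w^{2}}{8} + 1.
Check: d/dw[\frac{w^{5}}{5} - \frac{w^{4}}{4} + \frac{3 w^{2}}{8} + 1] = w^{4} - w^{3} + \frac{3 w}{4}, which equals G'(w).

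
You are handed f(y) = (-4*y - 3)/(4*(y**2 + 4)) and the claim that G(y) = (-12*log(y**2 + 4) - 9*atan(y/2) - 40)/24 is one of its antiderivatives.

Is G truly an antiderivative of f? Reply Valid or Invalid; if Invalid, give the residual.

d/dy[G] = (-4*y - 3)/(4*y**2 + 16)
This equals f(y) exactly, so the claim holds.

Valid - differentiating G returns exactly f.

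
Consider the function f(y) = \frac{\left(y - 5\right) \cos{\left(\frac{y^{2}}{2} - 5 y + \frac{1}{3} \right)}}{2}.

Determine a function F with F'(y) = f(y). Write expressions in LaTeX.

An antiderivative is F(y) = \frac{\sin{\left(\frac{y^{2}}{2} - 5 y + \frac{1}{3} \right)}}{2}.

f matches the chain-rule pattern g'(h)*h' with inner function h(y) = \frac{y^{2}}{2} - 5 y + \frac{1}{3}; substituting u = h(y) collapses the integral.
Check: d/dy[\frac{\sin{\left(\frac{y^{2}}{2} - 5 y + \frac{1}{3} \right)}}{2}] = \frac{y \cos{\left(\frac{y^{2}}{2} - 5 y + \frac{1}{3} \right)}}{2} - \frac{5 \cos{\left(\frac{y^{2}}{2} - 5 y + \frac{1}{3} \right)}}{2}, which equals f(y).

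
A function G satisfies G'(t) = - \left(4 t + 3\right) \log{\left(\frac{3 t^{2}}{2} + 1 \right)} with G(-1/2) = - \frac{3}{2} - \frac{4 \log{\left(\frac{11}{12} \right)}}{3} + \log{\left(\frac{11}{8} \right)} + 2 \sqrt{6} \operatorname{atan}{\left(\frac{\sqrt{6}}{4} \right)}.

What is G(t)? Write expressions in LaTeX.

G(t) = - 2 t^{2} \log{\left(\frac{3 t^{2}}{2} + 1 \right)} + 2 t^{2} - 3 t \log{\left(\frac{3 t^{2}}{2} + 1 \right)} + 6 t - \frac{4 \log{\left(t^{2} + \frac{2}{3} \right)}}{3} - 2 \sqrt{6} \operatorname{atan}{\left(\frac{\sqrt{6} t}{2} \right)} + 1

Check a candidate G(t) by differentiating: d/dt[G] must match the given G'(t).
A general antiderivative is 2 t^{2} + 6 t + \left(- 2 t^{2} - 3 t\right) \log{\left(\frac{3 t^{2}}{2} + 1 \right)} - \frac{4 \log{\left(t^{2} + \frac{2}{3} \right)}}{3} - 2 \sqrt{6} \operatorname{atan}{\left(\frac{\sqrt{6} t}{2} \right)} + C.
The condition gives C = - \frac{3}{2} - \frac{4 \log{\left(\frac{11}{12} \right)}}{3} + \log{\left(\frac{11}{8} \right)} + 2 \sqrt{6} \operatorname{atan}{\left(\frac{\sqrt{6}}{4} \right)} - (- \frac{5}{2} - \frac{4 \log{\left(\frac{11}{12} \right)}}{3} + \log{\left(\frac{11}{8} \right)} + 2 \sqrt{6} \operatorname{atan}{\left(\frac{\sqrt{6}}{4} \right)}) = 1.
So G(t) = - 2 t^{2} \log{\left(\frac{3 t^{2}}{2} + 1 \right)} + 2 t^{2} - 3 t \log{\left(\frac{3 t^{2}}{2} + 1 \right)} + 6 t - \frac{4 \log{\left(t^{2} + \frac{2}{3} \right)}}{3} - 2 \sqrt{6} \operatorname{atan}{\left(\frac{\sqrt{6} t}{2} \right)} + 1.
Check: d/dt[- 2 t^{2} \log{\left(\frac{3 t^{2}}{2} + 1 \right)} + 2 t^{2} - 3 t \log{\left(\frac{3 t^{2}}{2} + 1 \right)} + 6 t - \frac{4 \log{\left(t^{2} + \frac{2}{3} \right)}}{3} - 2 \sqrt{6} \operatorname{atan}{\left(\frac{\sqrt{6} t}{2} \right)} + 1] = - 4 t \log{\left(\frac{3 t^{2}}{2} + 1 \right)} - 3 \log{\left(\frac{3 t^{2}}{2} + 1 \right)}, which equals G'(t).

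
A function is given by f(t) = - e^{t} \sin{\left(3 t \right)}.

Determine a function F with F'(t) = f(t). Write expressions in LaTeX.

An antiderivative is F(t) = - \frac{e^{t} \sin{\left(3 t \right)}}{10} + \frac{3 e^{t} \cos{\left(3 t \right)}}{10}.

Differentiate the proposed F(t) back; it has to land on f(t) exactly.
Check: d/dt[- \frac{e^{t} \sin{\left(3 t \right)}}{10} + \frac{3 e^{t} \cos{\left(3 t \right)}}{10}] = - e^{t} \sin{\left(3 t \right)} = f(t).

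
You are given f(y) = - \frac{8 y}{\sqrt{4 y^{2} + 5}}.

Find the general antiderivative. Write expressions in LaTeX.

F(y) = - 2 \sqrt{4 y^{2} + 5} + C

The substitution u = 4 y^{2} + 5 works: f is exactly (dF/du)*(du/dy) for that inner function.
Check: d/dy[- 2 \sqrt{4 y^{2} + 5}] = - \frac{8 y}{\sqrt{4 y^{2} + 5}} = f(y).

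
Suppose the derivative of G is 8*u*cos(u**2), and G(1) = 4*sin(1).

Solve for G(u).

G(u) = 4*sin(u**2)

Check a candidate G(u) by differentiating: d/du[G] must match the given G'(u).
A general antiderivative is 4*sin(u**2) + C.
The condition gives C = 4*sin(1) - (4*sin(1)) = 0.
So G(u) = 4*sin(u**2).
Check: d/du[4*sin(u**2)] = 8*u*cos(u**2) = G'(u).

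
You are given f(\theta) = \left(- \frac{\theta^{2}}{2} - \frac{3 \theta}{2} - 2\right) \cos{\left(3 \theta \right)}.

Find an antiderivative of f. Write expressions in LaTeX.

Differentiate the proposed F(\theta) back; it has to land on f(\theta) exactly.
Check: d/d\theta[- \frac{\theta^{2} \sin{\left(3 \theta \right)}}{6} - \frac{\theta \sin{\left(3 \theta \right)}}{2} - \frac{\theta \cos{\left(3 \theta \right)}}{9} - \frac{17 \sin{\left(3 \theta \right)}}{27} - \frac{\cos{\left(3 \theta \right)}}{6}] = - \frac{\theta^{2} \cos{\left(3 \theta \right)}}{2} - \frac{3 \theta \cos{\left(3 \theta \right)}}{2} - 2 \cos{\left(3 \theta \right)}, which equals f(\theta).

An antiderivative is F(\theta) = - \frac{\theta^{2} \sin{\left(3 \theta \right)}}{6} - \frac{\theta \sin{\left(3 \theta \right)}}{2} - \frac{\theta \cos{\left(3 \theta \right)}}{9} - \frac{17 \sin{\left(3 \theta \right)}}{27} - \frac{\cos{\left(3 \theta \right)}}{6}.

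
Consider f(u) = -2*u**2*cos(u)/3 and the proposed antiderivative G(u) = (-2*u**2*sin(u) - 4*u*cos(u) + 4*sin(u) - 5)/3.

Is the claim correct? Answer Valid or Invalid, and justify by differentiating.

d/du[G] = -2*u**2*cos(u)/3
This equals f(u) exactly, so the claim holds.

Valid. The derivative of G reproduces f.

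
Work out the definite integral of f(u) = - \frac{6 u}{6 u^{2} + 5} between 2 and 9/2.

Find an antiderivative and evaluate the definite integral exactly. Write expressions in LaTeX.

Antiderivative: F(u) = - \frac{\log{\left(2 u^{2} + \frac{5}{3} \right)}}{2}; value = - \frac{\log{\left(\frac{253}{6} \right)}}{2} + \frac{\log{\left(\frac{29}{3} \right)}}{2}

The substitution w = 2 u^{2} + \frac{5}{3} works: f is exactly (dF/dw)*(dw/du) for that inner function.
F(u) = - \frac{\log{\left(2 u^{2} + \frac{5}{3} \right)}}{2} is an antiderivative of f.
Check: d/du[- \frac{\log{\left(2 u^{2} + \frac{5}{3} \right)}}{2}] = - \frac{6 u}{6 u^{2} + 5} = f(u).
F(9/2) = - \frac{\log{\left(\frac{253}{6} \right)}}{2}; F(2) = - \frac{\log{\left(\frac{29}{3} \right)}}{2}.
Integral = F(9/2) - F(2) = - \frac{\log{\left(\frac{253}{6} \right)}}{2} + \frac{\log{\left(\frac{29}{3} \right)}}{2}.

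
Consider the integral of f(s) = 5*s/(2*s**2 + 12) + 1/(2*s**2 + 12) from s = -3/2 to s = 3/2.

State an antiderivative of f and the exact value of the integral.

The integrand splits into summands that can be handled one at a time.
F(s) = 5*log(s**2 + 6)/4 + sqrt(6)*atan(sqrt(6)*s/6)/12 is an antiderivative of f.
Check: d/ds[5*log(s**2 + 6)/4 + sqrt(6)*atan(sqrt(6)*s/6)/12] = (5*s + 1)/(2*s**2 + 12), which equals f(s).
F(3/2) = sqrt(6)*atan(sqrt(6)/4)/12 + 5*log(33/4)/4; F(-3/2) = -sqrt(6)*atan(sqrt(6)/4)/12 + 5*log(33/4)/4.
Integral = F(3/2) - F(-3/2) = sqrt(6)*atan(sqrt(6)/4)/6.

Antiderivative: F(s) = 5*log(s**2 + 6)/4 + sqrt(6)*atan(sqrt(6)*s/6)/12; value = sqrt(6)*atan(sqrt(6)/4)/6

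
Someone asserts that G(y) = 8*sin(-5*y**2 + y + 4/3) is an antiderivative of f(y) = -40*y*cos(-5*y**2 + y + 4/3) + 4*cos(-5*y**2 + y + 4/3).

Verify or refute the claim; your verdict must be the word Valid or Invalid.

Invalid: d/dy[G] - f = -40*y*cos(-5*y**2 + y + 4/3) + 4*cos(-5*y**2 + y + 4/3), which is not 0.

d/dy[G] = -80*y*cos(-5*y**2 + y + 4/3) + 8*cos(-5*y**2 + y + 4/3)
d/dy[G] - f(y) = -40*y*cos(-5*y**2 + y + 4/3) + 4*cos(-5*y**2 + y + 4/3) != 0.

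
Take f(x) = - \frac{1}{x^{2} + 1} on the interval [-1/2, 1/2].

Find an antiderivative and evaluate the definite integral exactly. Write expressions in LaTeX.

Check any antiderivative F(x) by computing F'(x) and comparing it with f(x).
F(x) = - \operatorname{atan}{\left(x \right)} is an antiderivative of f.
Check: d/dx[- \operatorname{atan}{\left(x \right)}] = - \frac{1}{x^{2} + 1} = f(x).
F(1/2) = - \operatorname{atan}{\left(\frac{1}{2} \right)}; F(-1/2) = \operatorname{atan}{\left(\frac{1}{2} \right)}.
Integral = F(1/2) - F(-1/2) = - 2 \operatorname{atan}{\left(\frac{1}{2} \right)}.

Antiderivative: F(x) = - \operatorname{atan}{\left(x \right)}; value = - 2 \operatorname{atan}{\left(\frac{1}{2} \right)}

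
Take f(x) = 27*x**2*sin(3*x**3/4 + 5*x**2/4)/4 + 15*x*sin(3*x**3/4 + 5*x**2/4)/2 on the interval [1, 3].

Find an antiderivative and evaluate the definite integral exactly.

f matches the chain-rule pattern g'(h)*h' with inner function h(x) = 3*x**3/4 + 5*x**2/4; substituting u = h(x) collapses the integral.
F(x) = -3*cos(3*x**3/4 + 5*x**2/4) is an antiderivative of f.
Check: d/dx[-3*cos(3*x**3/4 + 5*x**2/4)] = 27*x**2*sin(3*x**3/4 + 5*x**2/4)/4 + 15*x*sin(3*x**3/4 + 5*x**2/4)/2 = f(x).
F(3) = -3*cos(63/2); F(1) = -3*cos(2).
Integral = F(3) - F(1) = -3*cos(63/2) + 3*cos(2).

Antiderivative: F(x) = -3*cos(3*x**3/4 + 5*x**2/4); value = -3*cos(63/2) + 3*cos(2)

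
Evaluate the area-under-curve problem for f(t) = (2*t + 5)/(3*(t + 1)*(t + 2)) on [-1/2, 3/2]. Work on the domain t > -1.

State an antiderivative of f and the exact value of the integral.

Antiderivative: F(t) = (3*log(t + 1) - log(t + 2))/3; value = -log(7/2)/3 + log(3/2)/3 + log(2) + log(5/2)

Factor the denominator (3*(t + 1)*(t + 2)) and decompose: f = -1/(3*(t + 2)) + 1/(t + 1); each piece integrates to a log, atan, or power term.
F(t) = (3*log(t + 1) - log(t + 2))/3 is an antiderivative of f.
Check: d/dt[(3*log(t + 1) - log(t + 2))/3] = (2*t + 5)/(3*t**2 + 9*t + 6), which equals f(t).
F(3/2) = -log(7/2)/3 + log(5/2); F(-1/2) = -log(2) - log(3/2)/3.
Integral = F(3/2) - F(-1/2) = -log(7/2)/3 + log(3/2)/3 + log(2) + log(5/2).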